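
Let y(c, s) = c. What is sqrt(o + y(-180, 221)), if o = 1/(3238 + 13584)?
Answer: I*sqrt(50936326298)/16822 ≈ 13.416*I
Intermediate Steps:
o = 1/16822 ≈ 5.9446e-5
sqrt(o + y(-180, 221)) = sqrt(1/16822 - 180) = sqrt(-3027959/16822) = I*sqrt(50936326298)/16822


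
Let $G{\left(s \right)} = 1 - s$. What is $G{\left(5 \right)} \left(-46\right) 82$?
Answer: $15088$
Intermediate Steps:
$G{\left(5 \right)} \left(-46\right) 82 = \left(1 - 5\right) \left(-46\right) 82 = \left(-4\right) \left(-46\right) 82 = 184 \cdot 82 = 15088$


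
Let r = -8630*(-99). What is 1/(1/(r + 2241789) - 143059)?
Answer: -3096159/442933410380 ≈ -6.9901e-6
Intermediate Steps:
r = 854370
1/(1/(r + 2241789) - 143059) = 1/(1/(854370 + 2241789) - 143059) = 1/(1/3096159 - 143059) = 1/(-442933410380/3096159) = -3096159/442933410380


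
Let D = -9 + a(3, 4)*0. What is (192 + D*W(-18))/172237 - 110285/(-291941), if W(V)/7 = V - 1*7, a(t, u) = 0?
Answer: 1500847484/3867926309 ≈ 0.38802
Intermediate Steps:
W(V) = -49 + 7*V (W(V) = 7*(V - 1*7) = 7*(V - 7) = 7*(-7 + V) = -49 + 7*V)
D = -9 (D = -9 + 0*0 = -9 + 0 = -9)
(192 + D*W(-18))/172237 - 110285/(-291941) = (192 - 9*(-49 + 7*(-18)))/172237 - 110285/(-291941) = (192 - 9*(-49 - 126))*(1/172237) - 110285*(-1/291941) = (192 - 9*(-175))*(1/172237) + 110285/291941 = (192 + 1575)*(1/172237) + 110285/291941 = 1767*(1/172237) + 110285/291941 = 1767/172237 + 110285/291941 = 1500847484/3867926309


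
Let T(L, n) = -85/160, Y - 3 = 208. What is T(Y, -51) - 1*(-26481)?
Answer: 847375/32 ≈ 26480.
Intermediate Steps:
Y = 211 (Y = 3 + 208 = 211)
T(L, n) = -17/32 (T(L, n) = -85*1/160 = -17/32)
T(Y, -51) - 1*(-26481) = -17/32 - 1*(-26481) = -17/32 + 26481 = 847375/32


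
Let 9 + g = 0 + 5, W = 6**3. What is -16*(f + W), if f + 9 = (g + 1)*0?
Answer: -3312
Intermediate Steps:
W = 216
g = -4 (g = -9 + (0 + 5) = -9 + 5 = -4)
f = -9 (f = -9 + (-4 + 1)*0 = -9 - 3*0 = -9 + 0 = -9)
-16*(f + W) = -16*(-9 + 216) = -16*207 = -3312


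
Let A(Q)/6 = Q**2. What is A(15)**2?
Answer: 1822500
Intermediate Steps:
A(Q) = 6*Q**2
A(15)**2 = (6*15**2)**2 = (6*225)**2 = 1350**2 = 1822500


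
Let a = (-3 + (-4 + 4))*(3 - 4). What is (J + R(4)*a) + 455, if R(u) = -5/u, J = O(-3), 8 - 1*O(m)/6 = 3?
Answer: 1925/4 ≈ 481.25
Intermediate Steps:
O(m) = 30 (O(m) = 48 - 6*3 = 48 - 18 = 30)
J = 30
a = 3 (a = (-3 + 0)*(-1) = -3*(-1) = 3)
(J + R(4)*a) + 455 = (30 - 5/4*3) + 455 = (30 - 15/4) + 455 = 105/4 + 455 = 1925/4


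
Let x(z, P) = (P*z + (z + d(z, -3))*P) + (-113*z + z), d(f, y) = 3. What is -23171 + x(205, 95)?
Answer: -6896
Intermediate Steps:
x(z, P) = -112*z + P*z + P*(3 + z) (x(z, P) = (P*z + (z + 3)*P) + (-113*z + z) = (P*z + (3 + z)*P) - 112*z = (P*z + P*(3 + z)) - 112*z = -112*z + P*z + P*(3 + z))
-23171 + x(205, 95) = -23171 + (-112*205 + 3*95 + 2*95*205) = -23171 + (-22960 + 285 + 38950) = -23171 + 16275 = -6896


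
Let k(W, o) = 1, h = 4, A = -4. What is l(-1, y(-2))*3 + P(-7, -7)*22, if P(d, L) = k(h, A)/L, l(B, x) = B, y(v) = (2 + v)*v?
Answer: -43/7 ≈ -6.1429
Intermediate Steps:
y(v) = v*(2 + v)
P(d, L) = 1/L
l(-1, y(-2))*3 + P(-7, -7)*22 = -1*3 + 22/(-7) = -3 - 1/7*22 = -3 - 22/7 = -43/7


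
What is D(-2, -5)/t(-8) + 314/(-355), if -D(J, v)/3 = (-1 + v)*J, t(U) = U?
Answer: 2567/710 ≈ 3.6155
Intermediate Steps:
D(J, v) = -3*J*(-1 + v) (D(J, v) = -3*(-1 + v)*J = -3*J*(-1 + v))
D(-2, -5)/t(-8) + 314/(-355) = (3*(-2)*(1 - 1*(-5)))/(-8) + 314/(-355) = (3*(-2)*(1 + 5))*(-⅛) + 314*(-1/355) = (3*(-2)*6)*(-⅛) - 314/355 = -36*(-⅛) - 314/355 = 9/2 - 314/355 = 2567/710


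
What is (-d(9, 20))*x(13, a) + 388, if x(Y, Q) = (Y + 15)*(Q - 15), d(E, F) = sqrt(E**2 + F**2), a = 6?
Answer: 388 + 252*sqrt(481) ≈ 5914.8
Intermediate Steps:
x(Y, Q) = (-15 + Q)*(15 + Y) (x(Y, Q) = (15 + Y)*(-15 + Q) = (-15 + Q)*(15 + Y))
(-d(9, 20))*x(13, a) + 388 = (-sqrt(9**2 + 20**2))*(-225 - 15*13 + 15*6 + 6*13) + 388 = (-sqrt(81 + 400))*(-225 - 195 + 90 + 78) + 388 = -sqrt(481)*(-252) + 388 = 252*sqrt(481) + 388 = 388 + 252*sqrt(481)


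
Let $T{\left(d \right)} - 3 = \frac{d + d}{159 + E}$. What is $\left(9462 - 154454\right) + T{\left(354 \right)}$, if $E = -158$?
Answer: $-144281$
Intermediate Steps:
$T{\left(d \right)} = 3 + 2 d$ ($T{\left(d \right)} = 3 + \frac{d + d}{159 - 158} = 3 + \frac{2 d}{1} = 3 + 2 d 1 = 3 + 2 d$)
$\left(9462 - 154454\right) + T{\left(354 \right)} = \left(9462 - 154454\right) + \left(3 + 2 \cdot 354\right) = -144992 + \left(3 + 708\right) = -144992 + 711 = -144281$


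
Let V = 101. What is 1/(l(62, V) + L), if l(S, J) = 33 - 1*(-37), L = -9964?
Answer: -1/9894 ≈ -0.00010107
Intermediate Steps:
l(S, J) = 70 (l(S, J) = 33 + 37 = 70)
1/(l(62, V) + L) = 1/(70 - 9964) = 1/(-9894) = -1/9894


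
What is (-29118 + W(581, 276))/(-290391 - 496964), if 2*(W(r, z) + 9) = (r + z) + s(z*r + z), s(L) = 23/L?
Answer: 400860647/10997774640 ≈ 0.036449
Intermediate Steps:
W(r, z) = -9 + r/2 + z/2 + 23/(2*(z + r*z)) (W(r, z) = -9 + ((r + z) + 23/(z*r + z))/2 = -9 + ((r + z) + 23/(r*z + z))/2 = -9 + ((r + z) + 23/(z + r*z))/2 = -9 + (r + z + 23/(z + r*z))/2 = -9 + (r/2 + z/2 + 23/(2*(z + r*z))) = -9 + r/2 + z/2 + 23/(2*(z + r*z)))
(-29118 + W(581, 276))/(-290391 - 496964) = (-29118 + (½)*(23 + 276*(1 + 581)*(-18 + 581 + 276))/(276*(1 + 581)))/(-290391 - 496964) = (-29118 + (½)*(1/276)*(23 + 276*582*839)/582)/(-787355) = (-29118 + (½)*(1/276)*(1/582)*(23 + 134770248))*(-1/787355) = (-29118 + (½)*(1/276)*(1/582)*134770271)*(-1/787355) = (-29118 + 5859577/13968)*(-1/787355) = -400860647/13968*(-1/787355) = 400860647/10997774640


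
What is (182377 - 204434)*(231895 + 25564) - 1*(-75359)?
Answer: -5678697804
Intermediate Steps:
(182377 - 204434)*(231895 + 25564) - 1*(-75359) = -22057*257459 + 75359 = -5678773163 + 75359 = -5678697804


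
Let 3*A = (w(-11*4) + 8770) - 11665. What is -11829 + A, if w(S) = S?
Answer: -38426/3 ≈ -12809.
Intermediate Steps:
A = -2939/3 (A = ((-11*4 + 8770) - 11665)/3 = ((-44 + 8770) - 11665)/3 = (8726 - 11665)/3 = (⅓)*(-2939) = -2939/3 ≈ -979.67)
-11829 + A = -11829 - 2939/3 = -38426/3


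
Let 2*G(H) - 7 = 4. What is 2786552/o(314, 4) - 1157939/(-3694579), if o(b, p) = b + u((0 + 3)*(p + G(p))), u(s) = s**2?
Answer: 41185762521627/16644078395 ≈ 2474.5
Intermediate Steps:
G(H) = 11/2 (G(H) = 7/2 + (1/2)*4 = 7/2 + 2 = 11/2)
o(b, p) = b + (33/2 + 3*p)**2 (o(b, p) = b + ((0 + 3)*(p + 11/2))**2 = b + (3*(11/2 + p))**2 = b + (33/2 + 3*p)**2)
2786552/o(314, 4) - 1157939/(-3694579) = 2786552/(314 + 9*(11 + 2*4)**2/4) - 1157939/(-3694579) = 2786552/(314 + 9*(11 + 8)**2/4) - 1157939*(-1/3694579) = 2786552/(314 + (9/4)*19**2) + 1157939/3694579 = 2786552/(314 + (9/4)*361) + 1157939/3694579 = 2786552/(314 + 3249/4) + 1157939/3694579 = 2786552/(4505/4) + 1157939/3694579 = 2786552*(4/4505) + 1157939/3694579 = 11146208/4505 + 1157939/3694579 = 41185762521627/16644078395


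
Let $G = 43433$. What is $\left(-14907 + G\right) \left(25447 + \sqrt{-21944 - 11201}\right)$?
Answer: $725901122 + 28526 i \sqrt{33145} \approx 7.259 \cdot 10^{8} + 5.1934 \cdot 10^{6} i$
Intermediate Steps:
$\left(-14907 + G\right) \left(25447 + \sqrt{-21944 - 11201}\right) = \left(-14907 + 43433\right) \left(25447 + \sqrt{-21944 - 11201}\right) = 28526 \left(25447 + \sqrt{-33145}\right) = 28526 \left(25447 + i \sqrt{33145}\right) = 725901122 + 28526 i \sqrt{33145}$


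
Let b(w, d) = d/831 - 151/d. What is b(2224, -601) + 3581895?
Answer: 1788909166025/499431 ≈ 3.5819e+6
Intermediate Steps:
b(w, d) = -151/d + d/831 (b(w, d) = d*(1/831) - 151/d = d/831 - 151/d = -151/d + d/831)
b(2224, -601) + 3581895 = (-151/(-601) + (1/831)*(-601)) + 3581895 = (-151*(-1/601) - 601/831) + 3581895 = (151/601 - 601/831) + 3581895 = -235720/499431 + 3581895 = 1788909166025/499431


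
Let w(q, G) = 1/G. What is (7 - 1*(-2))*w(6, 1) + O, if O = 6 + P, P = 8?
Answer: 23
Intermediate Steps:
O = 14 (O = 6 + 8 = 14)
(7 - 1*(-2))*w(6, 1) + O = (7 - 1*(-2))/1 + 14 = (7 + 2)*1 + 14 = 9*1 + 14 = 9 + 14 = 23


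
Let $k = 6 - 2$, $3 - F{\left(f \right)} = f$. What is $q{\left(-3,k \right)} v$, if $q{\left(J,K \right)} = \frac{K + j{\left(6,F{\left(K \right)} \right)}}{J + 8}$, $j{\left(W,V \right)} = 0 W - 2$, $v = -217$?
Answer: $- \frac{434}{5} \approx -86.8$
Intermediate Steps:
$F{\left(f \right)} = 3 - f$
$j{\left(W,V \right)} = -2$ ($j{\left(W,V \right)} = 0 - 2 = -2$)
$k = 4$ ($k = 6 - 2 = 4$)
$q{\left(J,K \right)} = \frac{-2 + K}{8 + J}$ ($q{\left(J,K \right)} = \frac{K - 2}{J + 8} = \frac{-2 + K}{8 + J}$)
$q{\left(-3,k \right)} v = \frac{-2 + 4}{8 - 3} \left(-217\right) = \frac{1}{5} \cdot 2 \left(-217\right) = \frac{2}{5} \left(-217\right) = - \frac{434}{5}$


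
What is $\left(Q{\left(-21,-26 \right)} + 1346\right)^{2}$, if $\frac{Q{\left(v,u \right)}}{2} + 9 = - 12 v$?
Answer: $3356224$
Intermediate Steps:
$Q{\left(v,u \right)} = -18 - 24 v$ ($Q{\left(v,u \right)} = -18 + 2 \left(- 12 v\right) = -18 - 24 v$)
$\left(Q{\left(-21,-26 \right)} + 1346\right)^{2} = \left(\left(-18 - -504\right) + 1346\right)^{2} = \left(\left(-18 + 504\right) + 1346\right)^{2} = \left(486 + 1346\right)^{2} = 1832^{2} = 3356224$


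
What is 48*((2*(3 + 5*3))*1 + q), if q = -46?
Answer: -480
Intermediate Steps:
48*((2*(3 + 5*3))*1 + q) = 48*((2*(3 + 5*3))*1 - 46) = 48*((2*(3 + 15))*1 - 46) = 48*((2*18)*1 - 46) = 48*(36*1 - 46) = 48*(36 - 46) = 48*(-10) = -480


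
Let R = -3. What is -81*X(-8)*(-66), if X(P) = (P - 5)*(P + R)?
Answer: 764478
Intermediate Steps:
X(P) = (-5 + P)*(-3 + P) (X(P) = (P - 5)*(P - 3) = (-5 + P)*(-3 + P))
-81*X(-8)*(-66) = -81*(15 + (-8)² - 8*(-8))*(-66) = -81*(15 + 64 + 64)*(-66) = -81*143*(-66) = -11583*(-66) = 764478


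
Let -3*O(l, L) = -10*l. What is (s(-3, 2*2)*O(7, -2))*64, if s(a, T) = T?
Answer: 17920/3 ≈ 5973.3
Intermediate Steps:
O(l, L) = 10*l/3 (O(l, L) = -(-10)*l/3 = 10*l/3)
(s(-3, 2*2)*O(7, -2))*64 = ((2*2)*((10/3)*7))*64 = (4*(70/3))*64 = (280/3)*64 = 17920/3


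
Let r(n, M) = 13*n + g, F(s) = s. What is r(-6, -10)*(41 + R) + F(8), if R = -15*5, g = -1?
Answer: 2694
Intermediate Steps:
R = -75
r(n, M) = -1 + 13*n (r(n, M) = 13*n - 1 = -1 + 13*n)
r(-6, -10)*(41 + R) + F(8) = (-1 + 13*(-6))*(41 - 75) + 8 = (-1 - 78)*(-34) + 8 = -79*(-34) + 8 = 2686 + 8 = 2694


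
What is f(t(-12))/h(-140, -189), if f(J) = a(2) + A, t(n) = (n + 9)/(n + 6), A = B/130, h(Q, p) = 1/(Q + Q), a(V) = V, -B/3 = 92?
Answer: 448/13 ≈ 34.462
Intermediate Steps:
B = -276 (B = -3*92 = -276)
h(Q, p) = 1/(2*Q)
A = -138/65 (A = -276/130 = -276*1/130 = -138/65 ≈ -2.1231)
t(n) = (9 + n)/(6 + n)
f(J) = -8/65 (f(J) = 2 - 138/65 = -8/65)
f(t(-12))/h(-140, -189) = -8/(65*((1/2)/(-140))) = -8/(65*((1/2)*(-1/140))) = -8/(65*(-1/280)) = -8/65*(-280) = 448/13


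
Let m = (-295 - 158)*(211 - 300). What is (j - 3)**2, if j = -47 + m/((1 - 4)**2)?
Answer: 176597521/9 ≈ 1.9622e+7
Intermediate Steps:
m = 40317 (m = -453*(-89) = 40317)
j = 13298/3 (j = -47 + 40317/((1 - 4)**2) = -47 + 40317/((-3)**2) = -47 + 40317/9 = -47 + 40317*(1/9) = -47 + 13439/3 = 13298/3 ≈ 4432.7)
(j - 3)**2 = (13298/3 - 3)**2 = (13289/3)**2 = 176597521/9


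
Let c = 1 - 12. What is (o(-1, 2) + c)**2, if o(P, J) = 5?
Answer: 36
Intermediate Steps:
c = -11
(o(-1, 2) + c)**2 = (5 - 11)**2 = (-6)**2 = 36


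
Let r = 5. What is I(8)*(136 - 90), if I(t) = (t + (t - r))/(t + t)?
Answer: 253/8 ≈ 31.625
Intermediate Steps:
I(t) = (-5 + 2*t)/(2*t) (I(t) = (t + (t - 1*5))/(t + t) = (t + (t - 5))/((2*t)) = (t + (-5 + t))*(1/(2*t)) = (-5 + 2*t)*(1/(2*t)) = (-5 + 2*t)/(2*t))
I(8)*(136 - 90) = ((-5/2 + 8)/8)*(136 - 90) = ((⅛)*(11/2))*46 = (11/16)*46 = 253/8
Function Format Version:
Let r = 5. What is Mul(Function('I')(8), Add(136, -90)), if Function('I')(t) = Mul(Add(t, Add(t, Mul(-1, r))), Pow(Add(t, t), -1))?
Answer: Rational(253, 8) ≈ 31.625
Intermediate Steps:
Function('I')(t) = Mul(Rational(1, 2), Pow(t, -1), Add(-5, Mul(2, t))) (Function('I')(t) = Mul(Add(t, Add(t, Mul(-1, 5))), Pow(Add(t, t), -1)) = Mul(Add(t, Add(t, -5)), Pow(Mul(2, t), -1)) = Mul(Add(t, Add(-5, t)), Mul(Rational(1, 2), Pow(t, -1))) = Mul(Add(-5, Mul(2, t)), Mul(Rational(1, 2), Pow(t, -1))) = Mul(Rational(1, 2), Pow(t, -1), Add(-5, Mul(2, t))))
Mul(Function('I')(8), Add(136, -90)) = Mul(Mul(Pow(8, -1), Add(Rational(-5, 2), 8)), Add(136, -90)) = Mul(Mul(Rational(1, 8), Rational(11, 2)), 46) = Mul(Rational(11, 16), 46) = Rational(253, 8)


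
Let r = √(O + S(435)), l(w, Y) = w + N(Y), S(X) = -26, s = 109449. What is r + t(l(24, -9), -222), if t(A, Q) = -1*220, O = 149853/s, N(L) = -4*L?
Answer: -220 + I*√32783879181/36483 ≈ -220.0 + 4.9629*I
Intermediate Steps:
O = 49951/36483 (O = 149853/109449 = 149853*(1/109449) = 49951/36483 ≈ 1.3692)
l(w, Y) = w - 4*Y
t(A, Q) = -220
r = I*√32783879181/36483 (r = √(49951/36483 - 26) = √(-898607/36483) = I*√32783879181/36483 ≈ 4.9629*I)
r + t(l(24, -9), -222) = I*√32783879181/36483 - 220 = -220 + I*√32783879181/36483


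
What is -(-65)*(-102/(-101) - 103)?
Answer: -669565/101 ≈ -6629.4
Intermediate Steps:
-(-65)*(-102/(-101) - 103) = -(-65)*(-102*(-1/101) - 103) = -(-65)*(102/101 - 103) = -(-65)*(-10301)/101 = -1*669565/101 = -669565/101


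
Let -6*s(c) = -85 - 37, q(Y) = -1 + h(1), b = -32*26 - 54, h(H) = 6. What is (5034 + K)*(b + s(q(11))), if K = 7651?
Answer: -32942945/3 ≈ -1.0981e+7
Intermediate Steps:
b = -886 (b = -832 - 54 = -886)
q(Y) = 5 (q(Y) = -1 + 6 = 5)
s(c) = 61/3 (s(c) = -(-85 - 37)/6 = -⅙*(-122) = 61/3)
(5034 + K)*(b + s(q(11))) = (5034 + 7651)*(-886 + 61/3) = 12685*(-2597/3) = -32942945/3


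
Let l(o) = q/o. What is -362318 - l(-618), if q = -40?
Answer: -111956282/309 ≈ -3.6232e+5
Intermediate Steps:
l(o) = -40/o
-362318 - l(-618) = -362318 - (-40)/(-618) = -362318 - (-40)*(-1)/618 = -362318 - 1*20/309 = -362318 - 20/309 = -111956282/309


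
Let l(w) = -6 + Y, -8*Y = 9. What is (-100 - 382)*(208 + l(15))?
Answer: -387287/4 ≈ -96822.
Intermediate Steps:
Y = -9/8 (Y = -⅛*9 = -9/8 ≈ -1.1250)
l(w) = -57/8 (l(w) = -6 - 9/8 = -57/8)
(-100 - 382)*(208 + l(15)) = (-100 - 382)*(208 - 57/8) = -482*1607/8 = -387287/4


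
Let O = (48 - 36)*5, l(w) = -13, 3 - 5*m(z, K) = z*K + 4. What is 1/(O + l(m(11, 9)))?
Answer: 1/47 ≈ 0.021277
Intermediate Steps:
m(z, K) = -1/5 - K*z/5 (m(z, K) = 3/5 - (z*K + 4)/5 = 3/5 - (K*z + 4)/5 = 3/5 - (4 + K*z)/5 = 3/5 + (-4/5 - K*z/5) = -1/5 - K*z/5)
O = 60 (O = 12*5 = 60)
1/(O + l(m(11, 9))) = 1/(60 - 13) = 1/47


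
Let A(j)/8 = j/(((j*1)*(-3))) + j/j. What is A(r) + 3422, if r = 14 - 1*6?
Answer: 10282/3 ≈ 3427.3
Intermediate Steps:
r = 8 (r = 14 - 6 = 8)
A(j) = 16/3 (A(j) = 8*(j/(((j*1)*(-3))) + j/j) = 8*(j/((j*(-3))) + 1) = 8*(j/((-3*j)) + 1) = 8*(j*(-1/(3*j)) + 1) = 8*(-⅓ + 1) = 8*(⅔) = 16/3)
A(r) + 3422 = 16/3 + 3422 = 10282/3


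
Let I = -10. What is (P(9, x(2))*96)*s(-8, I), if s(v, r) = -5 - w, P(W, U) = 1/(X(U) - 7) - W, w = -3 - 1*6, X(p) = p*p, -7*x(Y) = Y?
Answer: -396800/113 ≈ -3511.5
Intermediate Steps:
x(Y) = -Y/7
X(p) = p²
w = -9 (w = -3 - 6 = -9)
P(W, U) = 1/(-7 + U²) - W (P(W, U) = 1/(U² - 7) - W = 1/(-7 + U²) - W)
s(v, r) = 4 (s(v, r) = -5 - 1*(-9) = -5 + 9 = 4)
(P(9, x(2))*96)*s(-8, I) = (((1 + 7*9 - 1*9*(-⅐*2)²)/(-7 + (-⅐*2)²))*96)*4 = (((1 + 63 - 1*9*(-2/7)²)/(-7 + (-2/7)²))*96)*4 = (((1 + 63 - 1*9*4/49)/(-7 + 4/49))*96)*4 = (((1 + 63 - 36/49)/(-339/49))*96)*4 = (-49/339*3100/49*96)*4 = -3100/339*96*4 = -99200/113*4 = -396800/113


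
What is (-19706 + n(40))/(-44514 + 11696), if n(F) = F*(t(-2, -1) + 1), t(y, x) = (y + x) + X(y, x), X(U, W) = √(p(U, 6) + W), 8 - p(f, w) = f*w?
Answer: 9893/16409 - 20*√19/16409 ≈ 0.59759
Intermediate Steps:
p(f, w) = 8 - f*w
X(U, W) = √(8 + W - 6*U) (X(U, W) = √((8 - 1*U*6) + W) = √((8 - 6*U) + W) = √(8 + W - 6*U))
t(y, x) = x + y + √(8 + x - 6*y) (t(y, x) = (y + x) + √(8 + x - 6*y) = (x + y) + √(8 + x - 6*y) = x + y + √(8 + x - 6*y))
n(F) = F*(-2 + √19) (n(F) = F*((-1 - 2 + √(8 - 1 - 6*(-2))) + 1) = F*((-1 - 2 + √(8 - 1 + 12)) + 1) = F*((-1 - 2 + √19) + 1) = F*((-3 + √19) + 1) = F*(-2 + √19))
(-19706 + n(40))/(-44514 + 11696) = (-19706 + 40*(-2 + √19))/(-44514 + 11696) = (-19706 + (-80 + 40*√19))/(-32818) = (-19786 + 40*√19)*(-1/32818) = 9893/16409 - 20*√19/16409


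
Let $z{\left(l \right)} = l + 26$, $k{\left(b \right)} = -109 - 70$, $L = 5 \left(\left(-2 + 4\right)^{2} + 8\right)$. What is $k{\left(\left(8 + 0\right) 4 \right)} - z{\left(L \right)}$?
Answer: $-265$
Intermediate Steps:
$L = 60$ ($L = 5 \left(2^{2} + 8\right) = 5 \left(4 + 8\right) = 5 \cdot 12 = 60$)
$k{\left(b \right)} = -179$ ($k{\left(b \right)} = -109 - 70 = -179$)
$z{\left(l \right)} = 26 + l$
$k{\left(\left(8 + 0\right) 4 \right)} - z{\left(L \right)} = -179 - \left(26 + 60\right) = -179 - 86 = -265$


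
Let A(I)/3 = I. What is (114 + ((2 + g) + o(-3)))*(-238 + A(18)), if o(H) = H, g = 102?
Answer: -39560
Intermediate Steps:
A(I) = 3*I
(114 + ((2 + g) + o(-3)))*(-238 + A(18)) = (114 + ((2 + 102) - 3))*(-238 + 3*18) = (114 + (104 - 3))*(-238 + 54) = (114 + 101)*(-184) = 215*(-184) = -39560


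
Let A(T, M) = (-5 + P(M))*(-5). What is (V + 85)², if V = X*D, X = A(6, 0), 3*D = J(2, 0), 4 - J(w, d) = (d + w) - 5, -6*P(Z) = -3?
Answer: 75625/4 ≈ 18906.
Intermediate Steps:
P(Z) = ½ (P(Z) = -⅙*(-3) = ½)
J(w, d) = 9 - d - w (J(w, d) = 4 - ((d + w) - 5) = 4 - (-5 + d + w) = 4 + (5 - d - w) = 9 - d - w)
D = 7/3 (D = (9 - 1*0 - 1*2)/3 = (9 + 0 - 2)/3 = (⅓)*7 = 7/3 ≈ 2.3333)
A(T, M) = 45/2 (A(T, M) = (-5 + ½)*(-5) = -9/2*(-5) = 45/2)
X = 45/2 ≈ 22.500
V = 105/2 (V = (45/2)*(7/3) = 105/2 ≈ 52.500)
(V + 85)² = (105/2 + 85)² = (275/2)² = 75625/4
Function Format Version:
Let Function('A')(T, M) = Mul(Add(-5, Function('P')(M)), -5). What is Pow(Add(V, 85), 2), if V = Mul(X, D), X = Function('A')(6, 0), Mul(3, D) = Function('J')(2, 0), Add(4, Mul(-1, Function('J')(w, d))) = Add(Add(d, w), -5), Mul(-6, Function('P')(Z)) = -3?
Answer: Rational(75625, 4) ≈ 18906.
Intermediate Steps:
Function('P')(Z) = Rational(1, 2) (Function('P')(Z) = Mul(Rational(-1, 6), -3) = Rational(1, 2))
Function('J')(w, d) = Add(9, Mul(-1, d), Mul(-1, w)) (Function('J')(w, d) = Add(4, Mul(-1, Add(Add(d, w), -5))) = Add(4, Mul(-1, Add(-5, d, w))) = Add(4, Add(5, Mul(-1, d), Mul(-1, w))) = Add(9, Mul(-1, d), Mul(-1, w)))
D = Rational(7, 3) (D = Mul(Rational(1, 3), Add(9, Mul(-1, 0), Mul(-1, 2))) = Mul(Rational(1, 3), Add(9, 0, -2)) = Mul(Rational(1, 3), 7) = Rational(7, 3) ≈ 2.3333)
Function('A')(T, M) = Rational(45, 2) (Function('A')(T, M) = Mul(Add(-5, Rational(1, 2)), -5) = Mul(Rational(-9, 2), -5) = Rational(45, 2))
X = Rational(45, 2) ≈ 22.500
V = Rational(105, 2) (V = Mul(Rational(45, 2), Rational(7, 3)) = Rational(105, 2) ≈ 52.500)
Pow(Add(V, 85), 2) = Pow(Add(Rational(105, 2), 85), 2) = Pow(Rational(275, 2), 2) = Rational(75625, 4)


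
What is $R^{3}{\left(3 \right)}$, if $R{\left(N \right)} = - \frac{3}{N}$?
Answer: $-1$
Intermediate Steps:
$R^{3}{\left(3 \right)} = \left(- \frac{3}{3}\right)^{3} = \left(\left(-3\right) \frac{1}{3}\right)^{3} = \left(-1\right)^{3} = -1$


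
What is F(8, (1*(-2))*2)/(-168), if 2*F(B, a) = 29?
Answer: -29/336 ≈ -0.086310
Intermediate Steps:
F(B, a) = 29/2 (F(B, a) = (1/2)*29 = 29/2)
F(8, (1*(-2))*2)/(-168) = (29/2)/(-168) = (29/2)*(-1/168) = -29/336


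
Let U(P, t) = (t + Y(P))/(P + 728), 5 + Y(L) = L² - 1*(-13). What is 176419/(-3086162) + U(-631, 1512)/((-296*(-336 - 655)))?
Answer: -1893136966363/43906197196952 ≈ -0.043118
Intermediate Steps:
Y(L) = 8 + L² (Y(L) = -5 + (L² - 1*(-13)) = -5 + (L² + 13) = -5 + (13 + L²) = 8 + L²)
U(P, t) = (8 + t + P²)/(728 + P) (U(P, t) = (t + (8 + P²))/(P + 728) = (8 + t + P²)/(728 + P))
176419/(-3086162) + U(-631, 1512)/((-296*(-336 - 655))) = 176419/(-3086162) + ((8 + 1512 + (-631)²)/(728 - 631))/((-296*(-336 - 655))) = 176419*(-1/3086162) + ((8 + 1512 + 398161)/97)/((-296*(-991))) = -176419/3086162 + ((1/97)*399681)/293336 = -176419/3086162 + (399681/97)*(1/293336) = -176419/3086162 + 399681/28453592 = -1893136966363/43906197196952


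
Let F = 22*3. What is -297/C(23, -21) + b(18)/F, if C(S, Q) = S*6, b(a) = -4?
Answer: -3359/1518 ≈ -2.2128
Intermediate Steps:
F = 66
C(S, Q) = 6*S
-297/C(23, -21) + b(18)/F = -297/(6*23) - 4/66 = -297/138 - 4*1/66 = -297*1/138 - 2/33 = -99/46 - 2/33 = -3359/1518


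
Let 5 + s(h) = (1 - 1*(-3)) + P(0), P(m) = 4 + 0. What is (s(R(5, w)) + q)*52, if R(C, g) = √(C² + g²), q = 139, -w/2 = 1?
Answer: 7384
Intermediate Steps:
P(m) = 4
w = -2 (w = -2*1 = -2)
s(h) = 3 (s(h) = -5 + ((1 - 1*(-3)) + 4) = -5 + ((1 + 3) + 4) = -5 + (4 + 4) = -5 + 8 = 3)
(s(R(5, w)) + q)*52 = (3 + 139)*52 = 142*52 = 7384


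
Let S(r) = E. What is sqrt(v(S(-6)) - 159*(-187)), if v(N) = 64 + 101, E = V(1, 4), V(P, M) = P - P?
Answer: 3*sqrt(3322) ≈ 172.91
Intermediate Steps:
V(P, M) = 0
E = 0
S(r) = 0
v(N) = 165
sqrt(v(S(-6)) - 159*(-187)) = sqrt(165 - 159*(-187)) = sqrt(165 + 29733) = sqrt(29898) = 3*sqrt(3322)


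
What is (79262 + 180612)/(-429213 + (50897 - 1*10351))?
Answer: -259874/388667 ≈ -0.66863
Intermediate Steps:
(79262 + 180612)/(-429213 + (50897 - 1*10351)) = 259874/(-429213 + (50897 - 10351)) = 259874/(-429213 + 40546) = 259874/(-388667) = 259874*(-1/388667) = -259874/388667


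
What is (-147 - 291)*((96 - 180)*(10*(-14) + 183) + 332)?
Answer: 1436640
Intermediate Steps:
(-147 - 291)*((96 - 180)*(10*(-14) + 183) + 332) = -438*(-84*(-140 + 183) + 332) = -438*(-84*43 + 332) = -438*(-3612 + 332) = -438*(-3280) = 1436640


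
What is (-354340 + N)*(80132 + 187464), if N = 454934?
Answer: 26918552024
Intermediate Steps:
(-354340 + N)*(80132 + 187464) = (-354340 + 454934)*(80132 + 187464) = 100594*267596 = 26918552024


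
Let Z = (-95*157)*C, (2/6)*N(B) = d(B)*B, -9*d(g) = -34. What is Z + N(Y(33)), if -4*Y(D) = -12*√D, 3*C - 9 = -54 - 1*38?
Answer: 1237945/3 + 34*√33 ≈ 4.1284e+5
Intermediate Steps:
C = -83/3 (C = 3 + (-54 - 1*38)/3 = 3 + (-54 - 38)/3 = 3 + (⅓)*(-92) = 3 - 92/3 = -83/3 ≈ -27.667)
d(g) = 34/9 (d(g) = -⅑*(-34) = 34/9)
Y(D) = 3*√D (Y(D) = -(-3)*√D = 3*√D)
N(B) = 34*B/3 (N(B) = 3*(34*B/9) = 34*B/3)
Z = 1237945/3 (Z = -95*157*(-83/3) = -14915*(-83/3) = 1237945/3 ≈ 4.1265e+5)
Z + N(Y(33)) = 1237945/3 + 34*(3*√33)/3 = 1237945/3 + 34*√33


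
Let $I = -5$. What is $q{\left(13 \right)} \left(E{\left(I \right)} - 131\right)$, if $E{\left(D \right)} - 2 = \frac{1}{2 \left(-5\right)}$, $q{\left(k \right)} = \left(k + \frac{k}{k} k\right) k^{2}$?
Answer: $- \frac{2836327}{5} \approx -5.6727 \cdot 10^{5}$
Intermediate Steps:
$q{\left(k \right)} = 2 k^{3}$ ($q{\left(k \right)} = \left(k + 1 k\right) k^{2} = \left(k + k\right) k^{2} = 2 k k^{2} = 2 k^{3}$)
$E{\left(D \right)} = \frac{19}{10}$ ($E{\left(D \right)} = 2 + \frac{1}{2 \left(-5\right)} = 2 + \frac{1}{-10} = 2 - \frac{1}{10} = \frac{19}{10}$)
$q{\left(13 \right)} \left(E{\left(I \right)} - 131\right) = 2 \cdot 13^{3} \left(\frac{19}{10} - 131\right) = 2 \cdot 2197 \left(- \frac{1291}{10}\right) = 4394 \left(- \frac{1291}{10}\right) = - \frac{2836327}{5}$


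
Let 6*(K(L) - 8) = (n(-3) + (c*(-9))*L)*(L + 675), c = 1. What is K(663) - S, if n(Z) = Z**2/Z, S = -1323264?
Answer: -8038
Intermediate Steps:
n(Z) = Z
K(L) = 8 + (-3 - 9*L)*(675 + L)/6 (K(L) = 8 + ((-3 + (1*(-9))*L)*(L + 675))/6 = 8 + ((-3 - 9*L)*(675 + L))/6 = 8 + (-3 - 9*L)*(675 + L)/6)
K(663) - S = (-659/2 - 1013*663 - 3/2*663**2) - 1*(-1323264) = (-659/2 - 671619 - 3/2*439569) + 1323264 = (-659/2 - 671619 - 1318707/2) + 1323264 = -1331302 + 1323264 = -8038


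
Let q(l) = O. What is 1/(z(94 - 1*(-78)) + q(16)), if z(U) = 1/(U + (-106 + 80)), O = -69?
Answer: -146/10073 ≈ -0.014494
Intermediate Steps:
q(l) = -69
z(U) = 1/(-26 + U) (z(U) = 1/(U - 26) = 1/(-26 + U))
1/(z(94 - 1*(-78)) + q(16)) = 1/(1/(-26 + (94 - 1*(-78))) - 69) = 1/(1/(-26 + (94 + 78)) - 69) = 1/(1/(-26 + 172) - 69) = 1/(1/146 - 69) = 1/(-10073/146) = -146/10073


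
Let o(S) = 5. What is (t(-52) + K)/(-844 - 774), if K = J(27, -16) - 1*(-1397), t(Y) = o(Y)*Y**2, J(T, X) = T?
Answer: -7472/809 ≈ -9.2361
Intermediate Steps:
t(Y) = 5*Y**2
K = 1424 (K = 27 - 1*(-1397) = 27 + 1397 = 1424)
(t(-52) + K)/(-844 - 774) = (5*(-52)**2 + 1424)/(-844 - 774) = (5*2704 + 1424)/(-1618) = (13520 + 1424)*(-1/1618) = 14944*(-1/1618) = -7472/809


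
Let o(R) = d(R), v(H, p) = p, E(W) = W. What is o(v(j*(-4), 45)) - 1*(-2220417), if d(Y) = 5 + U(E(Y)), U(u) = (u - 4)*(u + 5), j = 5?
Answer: 2222472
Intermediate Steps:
U(u) = (-4 + u)*(5 + u)
d(Y) = -15 + Y + Y**2 (d(Y) = 5 + (-20 + Y + Y**2) = -15 + Y + Y**2)
o(R) = -15 + R + R**2
o(v(j*(-4), 45)) - 1*(-2220417) = (-15 + 45 + 45**2) - 1*(-2220417) = (-15 + 45 + 2025) + 2220417 = 2055 + 2220417 = 2222472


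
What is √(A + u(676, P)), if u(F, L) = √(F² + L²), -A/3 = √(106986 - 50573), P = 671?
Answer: √(√907217 - 3*√56413) ≈ 15.490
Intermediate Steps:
A = -3*√56413 (A = -3*√(106986 - 50573) = -3*√56413 ≈ -712.54)
√(A + u(676, P)) = √(-3*√56413 + √(676² + 671²)) = √(-3*√56413 + √(456976 + 450241)) = √(-3*√56413 + √907217) = √(√907217 - 3*√56413)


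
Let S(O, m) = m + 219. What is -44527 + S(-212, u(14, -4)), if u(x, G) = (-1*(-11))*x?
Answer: -44154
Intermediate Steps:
u(x, G) = 11*x
S(O, m) = 219 + m
-44527 + S(-212, u(14, -4)) = -44527 + (219 + 11*14) = -44527 + (219 + 154) = -44527 + 373 = -44154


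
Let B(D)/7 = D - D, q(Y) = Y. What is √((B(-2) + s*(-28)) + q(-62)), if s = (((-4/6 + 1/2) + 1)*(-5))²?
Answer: I*√4933/3 ≈ 23.412*I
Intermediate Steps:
B(D) = 0 (B(D) = 7*(D - D) = 7*0 = 0)
s = 625/36 (s = (((-4*⅙ + 1*(½)) + 1)*(-5))² = (((-⅔ + ½) + 1)*(-5))² = ((-⅙ + 1)*(-5))² = ((⅚)*(-5))² = (-25/6)² = 625/36 ≈ 17.361)
√((B(-2) + s*(-28)) + q(-62)) = √((0 + (625/36)*(-28)) - 62) = √((0 - 4375/9) - 62) = √(-4375/9 - 62) = √(-4933/9) = I*√4933/3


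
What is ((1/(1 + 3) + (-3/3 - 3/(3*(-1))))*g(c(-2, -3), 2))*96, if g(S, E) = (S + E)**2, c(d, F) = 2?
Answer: 384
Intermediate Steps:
g(S, E) = (E + S)**2
((1/(1 + 3) + (-3/3 - 3/(3*(-1))))*g(c(-2, -3), 2))*96 = ((1/(1 + 3) + (-3/3 - 3/(3*(-1))))*(2 + 2)**2)*96 = ((1/4 + (-3*1/3 - 3/(-3)))*4**2)*96 = ((1/4 + (-1 - 3*(-1/3)))*16)*96 = ((1/4 + (-1 + 1))*16)*96 = ((1/4 + 0)*16)*96 = ((1/4)*16)*96 = 4*96 = 384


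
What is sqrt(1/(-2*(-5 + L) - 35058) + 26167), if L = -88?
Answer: sqrt(7955136841314)/17436 ≈ 161.76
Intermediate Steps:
sqrt(1/(-2*(-5 + L) - 35058) + 26167) = sqrt(1/(-2*(-5 - 88) - 35058) + 26167) = sqrt(1/(-2*(-93) - 35058) + 26167) = sqrt(1/(186 - 35058) + 26167) = sqrt(1/(-34872) + 26167) = sqrt(-1/34872 + 26167) = sqrt(912495623/34872) = sqrt(7955136841314)/17436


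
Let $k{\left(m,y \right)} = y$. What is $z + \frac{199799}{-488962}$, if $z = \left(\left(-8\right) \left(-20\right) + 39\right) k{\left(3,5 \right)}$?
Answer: $\frac{486317391}{488962} \approx 994.59$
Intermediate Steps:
$z = 995$ ($z = \left(\left(-8\right) \left(-20\right) + 39\right) 5 = \left(160 + 39\right) 5 = 199 \cdot 5 = 995$)
$z + \frac{199799}{-488962} = 995 + \frac{199799}{-488962} = 995 + 199799 \left(- \frac{1}{488962}\right) = 995 - \frac{199799}{488962} = \frac{486317391}{488962}$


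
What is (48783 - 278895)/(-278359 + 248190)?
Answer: 230112/30169 ≈ 7.6274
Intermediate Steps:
(48783 - 278895)/(-278359 + 248190) = -230112/(-30169) = -230112*(-1/30169) = 230112/30169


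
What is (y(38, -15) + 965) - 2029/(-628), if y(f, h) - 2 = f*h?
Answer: 251345/628 ≈ 400.23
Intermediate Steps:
y(f, h) = 2 + f*h
(y(38, -15) + 965) - 2029/(-628) = ((2 + 38*(-15)) + 965) - 2029/(-628) = ((2 - 570) + 965) - 2029*(-1/628) = (-568 + 965) + 2029/628 = 397 + 2029/628 = 251345/628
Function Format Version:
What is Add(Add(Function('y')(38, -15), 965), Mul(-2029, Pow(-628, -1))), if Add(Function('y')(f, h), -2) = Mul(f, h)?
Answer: Rational(251345, 628) ≈ 400.23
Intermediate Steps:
Function('y')(f, h) = Add(2, Mul(f, h))
Add(Add(Function('y')(38, -15), 965), Mul(-2029, Pow(-628, -1))) = Add(Add(Add(2, Mul(38, -15)), 965), Mul(-2029, Pow(-628, -1))) = Add(Add(Add(2, -570), 965), Mul(-2029, Rational(-1, 628))) = Add(Add(-568, 965), Rational(2029, 628)) = Add(397, Rational(2029, 628)) = Rational(251345, 628)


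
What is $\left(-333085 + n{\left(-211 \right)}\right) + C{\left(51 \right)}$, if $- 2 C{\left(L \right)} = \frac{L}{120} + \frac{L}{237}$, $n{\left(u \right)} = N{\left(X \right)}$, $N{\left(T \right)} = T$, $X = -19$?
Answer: $- \frac{2105219303}{6320} \approx -3.331 \cdot 10^{5}$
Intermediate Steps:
$n{\left(u \right)} = -19$
$C{\left(L \right)} = - \frac{119 L}{18960}$ ($C{\left(L \right)} = - \frac{\frac{L}{120} + \frac{L}{237}}{2} = - \frac{\frac{119}{9480} L}{2} = - \frac{119 L}{18960}$)
$\left(-333085 + n{\left(-211 \right)}\right) + C{\left(51 \right)} = \left(-333085 - 19\right) - \frac{2023}{6320} = -333104 - \frac{2023}{6320} = - \frac{2105219303}{6320}$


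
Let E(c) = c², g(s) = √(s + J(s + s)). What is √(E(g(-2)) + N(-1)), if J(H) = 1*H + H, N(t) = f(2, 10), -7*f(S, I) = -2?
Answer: 2*I*√119/7 ≈ 3.1168*I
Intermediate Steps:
f(S, I) = 2/7 (f(S, I) = -⅐*(-2) = 2/7)
N(t) = 2/7
J(H) = 2*H (J(H) = H + H = 2*H)
g(s) = √5*√s (g(s) = √(s + 2*(s + s)) = √(s + 2*(2*s)) = √(s + 4*s) = √(5*s) = √5*√s)
√(E(g(-2)) + N(-1)) = √((√5*√(-2))² + 2/7) = √((√5*(I*√2))² + 2/7) = √((I*√10)² + 2/7) = √(-10 + 2/7) = √(-68/7) = 2*I*√119/7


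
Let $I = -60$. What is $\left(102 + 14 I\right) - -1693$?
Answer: $955$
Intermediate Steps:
$\left(102 + 14 I\right) - -1693 = \left(102 + 14 \left(-60\right)\right) - -1693 = \left(102 - 840\right) + 1693 = -738 + 1693 = 955$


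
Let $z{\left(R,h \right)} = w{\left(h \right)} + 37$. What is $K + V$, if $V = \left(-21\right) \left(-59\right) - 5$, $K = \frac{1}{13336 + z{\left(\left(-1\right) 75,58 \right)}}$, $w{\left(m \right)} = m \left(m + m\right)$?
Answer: $\frac{24804635}{20101} \approx 1234.0$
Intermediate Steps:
$w{\left(m \right)} = 2 m^{2}$ ($w{\left(m \right)} = m 2 m = 2 m^{2}$)
$z{\left(R,h \right)} = 37 + 2 h^{2}$ ($z{\left(R,h \right)} = 2 h^{2} + 37 = 37 + 2 h^{2}$)
$K = \frac{1}{20101}$ ($K = \frac{1}{13336 + \left(37 + 2 \cdot 58^{2}\right)} = \frac{1}{13336 + \left(37 + 2 \cdot 3364\right)} = \frac{1}{13336 + \left(37 + 6728\right)} = \frac{1}{13336 + 6765} = \frac{1}{20101} \approx 4.9749 \cdot 10^{-5}$)
$V = 1234$ ($V = 1239 - 5 = 1234$)
$K + V = \frac{1}{20101} + 1234 = \frac{24804635}{20101}$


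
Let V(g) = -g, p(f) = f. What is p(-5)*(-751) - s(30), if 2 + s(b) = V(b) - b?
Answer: 3817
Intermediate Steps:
s(b) = -2 - 2*b (s(b) = -2 + (-b - b) = -2 - 2*b)
p(-5)*(-751) - s(30) = -5*(-751) - (-2 - 2*30) = 3755 - (-2 - 60) = 3755 - 1*(-62) = 3755 + 62 = 3817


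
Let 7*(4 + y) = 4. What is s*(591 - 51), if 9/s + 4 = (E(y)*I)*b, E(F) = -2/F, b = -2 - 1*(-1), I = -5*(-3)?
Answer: -6480/17 ≈ -381.18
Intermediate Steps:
y = -24/7 (y = -4 + (⅐)*4 = -4 + 4/7 = -24/7 ≈ -3.4286)
I = 15
b = -1 (b = -2 + 1 = -1)
s = -12/17 (s = 9/(-4 + (-2/(-24/7)*15)*(-1)) = 9/(-4 + (-2*(-7/24)*15)*(-1)) = 9/(-4 + ((7/12)*15)*(-1)) = 9/(-4 + (35/4)*(-1)) = 9/(-4 - 35/4) = 9/(-51/4) = 9*(-4/51) = -12/17 ≈ -0.70588)
s*(591 - 51) = -12*(591 - 51)/17 = -12/17*540 = -6480/17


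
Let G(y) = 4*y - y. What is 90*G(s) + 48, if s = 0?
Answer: 48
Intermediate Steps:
G(y) = 3*y
90*G(s) + 48 = 90*(3*0) + 48 = 90*0 + 48 = 0 + 48 = 48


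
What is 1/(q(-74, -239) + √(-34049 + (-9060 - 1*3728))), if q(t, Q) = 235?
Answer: 235/102062 - I*√46837/102062 ≈ 0.0023025 - 0.0021205*I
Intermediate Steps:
1/(q(-74, -239) + √(-34049 + (-9060 - 1*3728))) = 1/(235 + √(-34049 + (-9060 - 1*3728))) = 1/(235 + √(-34049 + (-9060 - 3728))) = 1/(235 + √(-34049 - 12788)) = 1/(235 + √(-46837)) = 1/(235 + I*√46837)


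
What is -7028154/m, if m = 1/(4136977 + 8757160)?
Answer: -90621980533098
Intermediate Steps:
m = 1/12894137 ≈ 7.7555e-8
-7028154/m = -7028154/1/12894137 = -7028154*12894137 = -90621980533098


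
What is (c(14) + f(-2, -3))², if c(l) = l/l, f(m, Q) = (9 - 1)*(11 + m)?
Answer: 5329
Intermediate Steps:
f(m, Q) = 88 + 8*m (f(m, Q) = 8*(11 + m) = 88 + 8*m)
c(l) = 1
(c(14) + f(-2, -3))² = (1 + (88 + 8*(-2)))² = (1 + (88 - 16))² = (1 + 72)² = 73² = 5329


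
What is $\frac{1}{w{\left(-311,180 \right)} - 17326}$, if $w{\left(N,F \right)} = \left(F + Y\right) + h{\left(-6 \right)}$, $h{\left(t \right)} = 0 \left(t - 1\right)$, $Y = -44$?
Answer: $- \frac{1}{17190} \approx -5.8173 \cdot 10^{-5}$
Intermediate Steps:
$h{\left(t \right)} = 0$ ($h{\left(t \right)} = 0 \left(-1 + t\right) = 0$)
$w{\left(N,F \right)} = -44 + F$ ($w{\left(N,F \right)} = \left(F - 44\right) + 0 = \left(-44 + F\right) + 0 = -44 + F$)
$\frac{1}{w{\left(-311,180 \right)} - 17326} = \frac{1}{\left(-44 + 180\right) - 17326} = \frac{1}{136 - 17326} = \frac{1}{-17190} = - \frac{1}{17190}$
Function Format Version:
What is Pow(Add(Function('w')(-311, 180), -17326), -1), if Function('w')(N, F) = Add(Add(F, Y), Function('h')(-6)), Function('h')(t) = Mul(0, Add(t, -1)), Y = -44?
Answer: Rational(-1, 17190) ≈ -5.8173e-5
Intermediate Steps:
Function('h')(t) = 0 (Function('h')(t) = Mul(0, Add(-1, t)) = 0)
Function('w')(N, F) = Add(-44, F) (Function('w')(N, F) = Add(Add(F, -44), 0) = Add(Add(-44, F), 0) = Add(-44, F))
Pow(Add(Function('w')(-311, 180), -17326), -1) = Pow(Add(Add(-44, 180), -17326), -1) = Pow(Add(136, -17326), -1) = Pow(-17190, -1) = Rational(-1, 17190)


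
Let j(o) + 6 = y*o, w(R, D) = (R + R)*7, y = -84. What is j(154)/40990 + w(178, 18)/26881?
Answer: -122873411/550926095 ≈ -0.22303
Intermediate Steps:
w(R, D) = 14*R (w(R, D) = (2*R)*7 = 14*R)
j(o) = -6 - 84*o
j(154)/40990 + w(178, 18)/26881 = (-6 - 84*154)/40990 + (14*178)/26881 = (-6 - 12936)*(1/40990) + 2492*(1/26881) = -12942*1/40990 + 2492/26881 = -6471/20495 + 2492/26881 = -122873411/550926095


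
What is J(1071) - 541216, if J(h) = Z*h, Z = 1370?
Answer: 926054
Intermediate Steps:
J(h) = 1370*h
J(1071) - 541216 = 1370*1071 - 541216 = 1467270 - 541216 = 926054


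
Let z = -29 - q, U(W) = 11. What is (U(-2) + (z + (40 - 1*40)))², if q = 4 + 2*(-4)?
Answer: 196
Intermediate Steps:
q = -4 (q = 4 - 8 = -4)
z = -25 (z = -29 - 1*(-4) = -29 + 4 = -25)
(U(-2) + (z + (40 - 1*40)))² = (11 + (-25 + (40 - 1*40)))² = (11 + (-25 + (40 - 40)))² = (11 + (-25 + 0))² = (11 - 25)² = (-14)² = 196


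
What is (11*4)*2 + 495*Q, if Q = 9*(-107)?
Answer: -476597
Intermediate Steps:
Q = -963
(11*4)*2 + 495*Q = (11*4)*2 + 495*(-963) = 44*2 - 476685 = 88 - 476685 = -476597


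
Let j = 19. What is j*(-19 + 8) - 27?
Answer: -236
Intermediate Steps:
j*(-19 + 8) - 27 = 19*(-19 + 8) - 27 = 19*(-11) - 27 = -209 - 27 = -236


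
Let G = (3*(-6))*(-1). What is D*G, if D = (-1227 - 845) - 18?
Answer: -37620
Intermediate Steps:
G = 18 (G = -18*(-1) = 18)
D = -2090 (D = -2072 - 18 = -2090)
D*G = -2090*18 = -37620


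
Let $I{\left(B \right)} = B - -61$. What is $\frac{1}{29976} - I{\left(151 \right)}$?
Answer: $- \frac{6354911}{29976} \approx -212.0$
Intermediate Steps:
$I{\left(B \right)} = 61 + B$ ($I{\left(B \right)} = B + 61 = 61 + B$)
$\frac{1}{29976} - I{\left(151 \right)} = \frac{1}{29976} - \left(61 + 151\right) = \frac{1}{29976} - 212 = - \frac{6354911}{29976}$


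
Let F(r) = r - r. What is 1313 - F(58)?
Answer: 1313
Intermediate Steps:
F(r) = 0
1313 - F(58) = 1313 - 1*0 = 1313 + 0 = 1313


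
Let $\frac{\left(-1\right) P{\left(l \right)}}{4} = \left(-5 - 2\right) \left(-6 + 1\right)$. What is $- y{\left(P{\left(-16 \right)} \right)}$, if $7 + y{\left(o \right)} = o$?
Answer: $147$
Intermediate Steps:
$P{\left(l \right)} = -140$ ($P{\left(l \right)} = - 4 \left(-5 - 2\right) \left(-6 + 1\right) = - 4 \left(\left(-7\right) \left(-5\right)\right) = \left(-4\right) 35 = -140$)
$y{\left(o \right)} = -7 + o$
$- y{\left(P{\left(-16 \right)} \right)} = - (-7 - 140) = \left(-1\right) \left(-147\right) = 147$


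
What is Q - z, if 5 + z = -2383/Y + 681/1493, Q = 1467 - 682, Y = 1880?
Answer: 2219681139/2806840 ≈ 790.81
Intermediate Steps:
Q = 785
z = -16311739/2806840 (z = -5 + (-2383/1880 + 681/1493) = -5 - 2277539/2806840 = -16311739/2806840 ≈ -5.8114)
Q - z = 785 - 1*(-16311739/2806840) = 785 + 16311739/2806840 = 2219681139/2806840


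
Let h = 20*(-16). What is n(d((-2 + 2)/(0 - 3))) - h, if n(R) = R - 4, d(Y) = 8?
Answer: 324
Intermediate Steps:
n(R) = -4 + R
h = -320
n(d((-2 + 2)/(0 - 3))) - h = (-4 + 8) - 1*(-320) = 4 + 320 = 324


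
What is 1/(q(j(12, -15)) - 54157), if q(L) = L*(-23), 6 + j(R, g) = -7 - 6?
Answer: -1/53720 ≈ -1.8615e-5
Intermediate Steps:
j(R, g) = -19 (j(R, g) = -6 + (-7 - 6) = -6 - 13 = -19)
q(L) = -23*L
1/(q(j(12, -15)) - 54157) = 1/(-23*(-19) - 54157) = 1/(437 - 54157) = 1/(-53720) = -1/53720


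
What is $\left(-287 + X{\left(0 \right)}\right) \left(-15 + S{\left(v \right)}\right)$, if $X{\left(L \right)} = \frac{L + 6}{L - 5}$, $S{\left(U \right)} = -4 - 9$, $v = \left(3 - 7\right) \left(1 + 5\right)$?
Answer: $\frac{40348}{5} \approx 8069.6$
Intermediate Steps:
$v = -24$ ($v = \left(-4\right) 6 = -24$)
$S{\left(U \right)} = -13$ ($S{\left(U \right)} = -4 - 9 = -13$)
$X{\left(L \right)} = \frac{6 + L}{-5 + L}$
$\left(-287 + X{\left(0 \right)}\right) \left(-15 + S{\left(v \right)}\right) = \left(-287 + \frac{6 + 0}{-5 + 0}\right) \left(-15 - 13\right) = \left(-287 + \frac{1}{-5} \cdot 6\right) \left(-28\right) = \left(-287 - \frac{6}{5}\right) \left(-28\right) = \left(- \frac{1441}{5}\right) \left(-28\right) = \frac{40348}{5}$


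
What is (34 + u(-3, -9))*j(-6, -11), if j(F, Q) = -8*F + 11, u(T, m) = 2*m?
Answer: 944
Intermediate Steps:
j(F, Q) = 11 - 8*F
(34 + u(-3, -9))*j(-6, -11) = (34 + 2*(-9))*(11 - 8*(-6)) = (34 - 18)*(11 + 48) = 16*59 = 944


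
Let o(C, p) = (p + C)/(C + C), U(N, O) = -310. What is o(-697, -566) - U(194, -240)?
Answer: 433403/1394 ≈ 310.91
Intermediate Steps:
o(C, p) = (C + p)/(2*C) (o(C, p) = (C + p)/((2*C)) = (C + p)*(1/(2*C)) = (C + p)/(2*C))
o(-697, -566) - U(194, -240) = (½)*(-697 - 566)/(-697) - 1*(-310) = (½)*(-1/697)*(-1263) + 310 = 1263/1394 + 310 = 433403/1394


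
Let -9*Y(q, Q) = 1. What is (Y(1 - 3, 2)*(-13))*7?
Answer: 91/9 ≈ 10.111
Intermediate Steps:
Y(q, Q) = -⅑ (Y(q, Q) = -⅑*1 = -⅑)
(Y(1 - 3, 2)*(-13))*7 = -⅑*(-13)*7 = (13/9)*7 = 91/9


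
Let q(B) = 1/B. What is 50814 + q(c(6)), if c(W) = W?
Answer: 304885/6 ≈ 50814.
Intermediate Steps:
50814 + q(c(6)) = 50814 + 1/6 = 50814 + ⅙ = 304885/6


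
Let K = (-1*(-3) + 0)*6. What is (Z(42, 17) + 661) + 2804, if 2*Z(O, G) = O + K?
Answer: 3495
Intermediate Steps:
K = 18 (K = (3 + 0)*6 = 3*6 = 18)
Z(O, G) = 9 + O/2 (Z(O, G) = (O + 18)/2 = (18 + O)/2 = 9 + O/2)
(Z(42, 17) + 661) + 2804 = ((9 + (½)*42) + 661) + 2804 = ((9 + 21) + 661) + 2804 = (30 + 661) + 2804 = 691 + 2804 = 3495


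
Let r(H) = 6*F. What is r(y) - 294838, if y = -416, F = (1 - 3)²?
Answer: -294814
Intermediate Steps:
F = 4 (F = (-2)² = 4)
r(H) = 24 (r(H) = 6*4 = 24)
r(y) - 294838 = 24 - 294838 = -294814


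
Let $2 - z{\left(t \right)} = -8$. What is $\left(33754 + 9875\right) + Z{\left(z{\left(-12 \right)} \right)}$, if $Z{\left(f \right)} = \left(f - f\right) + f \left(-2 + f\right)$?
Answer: $43709$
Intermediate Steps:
$z{\left(t \right)} = 10$ ($z{\left(t \right)} = 2 - -8 = 2 + 8 = 10$)
$Z{\left(f \right)} = f \left(-2 + f\right)$ ($Z{\left(f \right)} = 0 + f \left(-2 + f\right) = f \left(-2 + f\right)$)
$\left(33754 + 9875\right) + Z{\left(z{\left(-12 \right)} \right)} = \left(33754 + 9875\right) + 10 \left(-2 + 10\right) = 43629 + 10 \cdot 8 = 43629 + 80 = 43709$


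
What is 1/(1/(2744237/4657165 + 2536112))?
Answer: 11811094786717/4657165 ≈ 2.5361e+6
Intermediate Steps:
1/(1/(2744237/4657165 + 2536112)) = 1/(1/(11811094786717/4657165)) = 1/(4657165/11811094786717) = 11811094786717/4657165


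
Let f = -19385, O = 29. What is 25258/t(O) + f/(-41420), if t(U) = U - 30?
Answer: -209233395/8284 ≈ -25258.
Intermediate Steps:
t(U) = -30 + U
25258/t(O) + f/(-41420) = 25258/(-30 + 29) - 19385/(-41420) = 25258/(-1) - 19385*(-1/41420) = 25258*(-1) + 3877/8284 = -25258 + 3877/8284 = -209233395/8284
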